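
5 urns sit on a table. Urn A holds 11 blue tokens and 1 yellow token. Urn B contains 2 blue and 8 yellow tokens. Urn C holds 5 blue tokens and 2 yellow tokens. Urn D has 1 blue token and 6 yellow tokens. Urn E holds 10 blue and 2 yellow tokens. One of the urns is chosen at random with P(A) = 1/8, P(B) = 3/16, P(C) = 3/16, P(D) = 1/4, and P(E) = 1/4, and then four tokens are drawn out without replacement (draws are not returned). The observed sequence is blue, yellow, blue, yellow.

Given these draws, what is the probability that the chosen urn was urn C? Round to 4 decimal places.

0.5288

The likelihood of the observed sequence under each hypothesis: P(data | urn A) = (11/12)(1/11)(10/10)(0/9) = 0; P(data | urn B) = (2/10)(8/9)(1/8)(7/7) = 1/45; P(data | urn C) = (5/7)(2/6)(4/5)(1/4) = 1/21; P(data | urn D) = (1/7)(6/6)(0/5) = 0; P(data | urn E) = (10/12)(2/11)(9/10)(1/9) = 1/66.
Multiplying each by its prior: 1/8 · 0 = 0, 3/16 · 1/45 = 1/240, 3/16 · 1/21 = 1/112, 1/4 · 0 = 0, 1/4 · 1/66 = 1/264; these sum to 13/770.
By Bayes' rule, P(urn C | data) = (1/112) / (13/770) = 55/104.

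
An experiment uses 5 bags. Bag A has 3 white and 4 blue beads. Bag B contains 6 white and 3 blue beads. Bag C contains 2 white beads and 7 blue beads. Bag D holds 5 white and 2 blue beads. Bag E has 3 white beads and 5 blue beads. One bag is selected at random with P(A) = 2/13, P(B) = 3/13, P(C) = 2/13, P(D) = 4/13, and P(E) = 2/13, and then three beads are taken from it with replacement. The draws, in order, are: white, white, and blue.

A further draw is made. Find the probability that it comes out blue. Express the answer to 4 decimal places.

0.4056

For each hypothesis, P(data | H) works out to: P(data | bag A) = (3/7)(3/7)(4/7) = 0.10496; P(data | bag B) = (6/9)(6/9)(3/9) = 0.14815; P(data | bag C) = (2/9)(2/9)(7/9) = 0.038409; P(data | bag D) = (5/7)(5/7)(2/7) = 0.14577; P(data | bag E) = (3/8)(3/8)(5/8) = 0.087891.
Weighting by the prior gives 2/13 · 0.10496 = 0.016147, 3/13 · 0.14815 = 0.034188, 2/13 · 0.038409 = 0.005909, 4/13 · 0.14577 = 0.044853, 2/13 · 0.087891 = 0.013522; summing to 0.11462.
The posterior is then P(bag A | data) = 0.14088, P(bag B | data) = 0.29828, P(bag C | data) = 0.051554, P(bag D | data) = 0.39132, P(bag E | data) = 0.11797.
The predictive probability is P(blue next | data) = (4/7)(0.14088) + (1/3)(0.29828) + (7/9)(0.051554) + (2/7)(0.39132) + (5/8)(0.11797) = 0.40556.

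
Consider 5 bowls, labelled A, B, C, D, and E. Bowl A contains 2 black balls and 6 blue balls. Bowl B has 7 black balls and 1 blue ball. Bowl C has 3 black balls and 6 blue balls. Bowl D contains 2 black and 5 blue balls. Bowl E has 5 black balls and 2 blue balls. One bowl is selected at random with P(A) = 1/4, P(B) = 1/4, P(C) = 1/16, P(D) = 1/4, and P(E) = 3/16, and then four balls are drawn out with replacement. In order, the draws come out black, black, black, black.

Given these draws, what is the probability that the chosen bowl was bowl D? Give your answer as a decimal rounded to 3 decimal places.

0.008

The likelihood of the observed sequence under each hypothesis: P(data | bowl A) = (2/8)(2/8)(2/8)(2/8) = 0.0039062; P(data | bowl B) = (7/8)(7/8)(7/8)(7/8) = 0.58618; P(data | bowl C) = (3/9)(3/9)(3/9)(3/9) = 0.012346; P(data | bowl D) = (2/7)(2/7)(2/7)(2/7) = 0.0066639; P(data | bowl E) = (5/7)(5/7)(5/7)(5/7) = 0.26031.
Weighting by the prior gives 1/4 · 0.0039062 = 0.00097656, 1/4 · 0.58618 = 0.14655, 1/16 · 0.012346 = 0.0007716, 1/4 · 0.0066639 = 0.001666, 3/16 · 0.26031 = 0.048808; summing to 0.19877.
Hence P(bowl D | data) = (0.001666) / (0.19877) = 0.0083815.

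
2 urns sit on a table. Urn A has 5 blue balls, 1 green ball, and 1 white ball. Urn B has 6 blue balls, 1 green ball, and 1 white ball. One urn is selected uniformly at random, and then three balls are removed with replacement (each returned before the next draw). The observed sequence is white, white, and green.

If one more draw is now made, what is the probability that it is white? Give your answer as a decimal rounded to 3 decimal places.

The likelihood of the observed sequence under each hypothesis: P(data | urn A) = (1/7)(1/7)(1/7) = 0.0029155; P(data | urn B) = (1/8)(1/8)(1/8) = 0.0019531.
Multiplying each by its prior: 1/2 · 0.0029155 = 0.0014577, 1/2 · 0.0019531 = 0.00097656; these sum to 0.0024343.
Dividing through by the total gives posterior P(urn A | data) = 0.59883, P(urn B | data) = 0.40117.
Averaging over the posterior, P(white next | data) = (1/7)(0.59883) + (1/8)(0.40117) = 0.13569.

0.136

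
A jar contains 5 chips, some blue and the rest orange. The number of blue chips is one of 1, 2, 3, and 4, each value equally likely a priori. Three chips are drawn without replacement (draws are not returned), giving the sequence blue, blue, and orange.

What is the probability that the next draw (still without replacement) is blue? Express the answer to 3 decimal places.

For each hypothesis, P(data | H) works out to: P(data | r = 1) = (1/5)(0/4) = 0; P(data | r = 2) = (2/5)(1/4)(3/3) = 1/10; P(data | r = 3) = (3/5)(2/4)(2/3) = 1/5; P(data | r = 4) = (4/5)(3/4)(1/3) = 1/5.
Multiplying each by its prior: 1/4 · 0 = 0, 1/4 · 1/10 = 1/40, 1/4 · 1/5 = 1/20, 1/4 · 1/5 = 1/20; these sum to 1/8.
The posterior is then P(r = 1 | data) = 0, P(r = 2 | data) = 1/5, P(r = 3 | data) = 2/5, P(r = 4 | data) = 2/5.
Averaging over the posterior, P(blue next | data) = (0)(1/5) + (1/2)(2/5) + (1)(2/5) = 3/5.

0.600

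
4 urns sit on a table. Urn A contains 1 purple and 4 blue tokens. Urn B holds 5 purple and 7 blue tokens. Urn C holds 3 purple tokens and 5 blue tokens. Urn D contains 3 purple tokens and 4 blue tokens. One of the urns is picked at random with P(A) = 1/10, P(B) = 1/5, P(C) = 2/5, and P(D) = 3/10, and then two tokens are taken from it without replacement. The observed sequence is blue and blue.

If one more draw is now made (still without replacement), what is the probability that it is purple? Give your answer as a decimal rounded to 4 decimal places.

0.4959

Under each hypothesis, the probability of the observed sequence is: P(data | urn A) = (4/5)(3/4) = 0.6; P(data | urn B) = (7/12)(6/11) = 0.31818; P(data | urn C) = (5/8)(4/7) = 0.35714; P(data | urn D) = (4/7)(3/6) = 0.28571.
The prior-weighted likelihoods are 1/10 · 0.6 = 0.06, 1/5 · 0.31818 = 0.063636, 2/5 · 0.35714 = 0.14286, 3/10 · 0.28571 = 0.085714; summing to 0.35221.
Dividing through by the total gives posterior P(urn A | data) = 0.17035, P(urn B | data) = 0.18068, P(urn C | data) = 0.4056, P(urn D | data) = 0.24336.
So P(purple next | data) = Σ P(purple next | H) P(H | data) = (1/3)(0.17035) + (1/2)(0.18068) + (1/2)(0.4056) + (3/5)(0.24336) = 0.49594.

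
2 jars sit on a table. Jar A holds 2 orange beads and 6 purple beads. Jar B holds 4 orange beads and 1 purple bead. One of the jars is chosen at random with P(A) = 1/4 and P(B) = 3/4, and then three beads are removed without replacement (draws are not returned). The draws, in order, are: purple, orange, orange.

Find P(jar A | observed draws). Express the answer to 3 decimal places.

Compute the likelihood of the observed sequence for each case: P(data | jar A) = (6/8)(2/7)(1/6) = 1/28; P(data | jar B) = (1/5)(4/4)(3/3) = 1/5.
The prior-weighted likelihoods are 1/4 · 1/28 = 1/112, 3/4 · 1/5 = 3/20; summing to 89/560.
Therefore the posterior P(jar A | data) = (1/112) / (89/560) = 5/89.

0.056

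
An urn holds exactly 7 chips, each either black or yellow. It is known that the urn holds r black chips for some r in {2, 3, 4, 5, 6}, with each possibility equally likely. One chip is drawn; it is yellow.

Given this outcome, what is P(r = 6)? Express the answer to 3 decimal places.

0.067

Under each hypothesis, the probability of this draw is: P(data | r = 2) = (5/7) = 5/7; P(data | r = 3) = (4/7) = 4/7; P(data | r = 4) = (3/7) = 3/7; P(data | r = 5) = (2/7) = 2/7; P(data | r = 6) = (1/7) = 1/7.
The prior-weighted likelihoods are 1/5 · 5/7 = 1/7, 1/5 · 4/7 = 4/35, 1/5 · 3/7 = 3/35, 1/5 · 2/7 = 2/35, 1/5 · 1/7 = 1/35; with total 3/7.
So P(r = 6 | data) = (1/35) / (3/7) = 1/15.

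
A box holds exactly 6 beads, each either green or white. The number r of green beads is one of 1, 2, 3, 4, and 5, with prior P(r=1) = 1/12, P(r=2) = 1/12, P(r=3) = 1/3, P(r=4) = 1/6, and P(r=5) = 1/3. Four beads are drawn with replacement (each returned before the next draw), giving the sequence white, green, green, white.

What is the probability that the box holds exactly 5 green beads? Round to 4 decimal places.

For each hypothesis, P(data | H) works out to: P(data | r = 1) = (5/6)(1/6)(1/6)(5/6) = 0.01929; P(data | r = 2) = (4/6)(2/6)(2/6)(4/6) = 0.049383; P(data | r = 3) = (3/6)(3/6)(3/6)(3/6) = 0.0625; P(data | r = 4) = (2/6)(4/6)(4/6)(2/6) = 0.049383; P(data | r = 5) = (1/6)(5/6)(5/6)(1/6) = 0.01929.
Multiplying each by its prior: 1/12 · 0.01929 = 0.0016075, 1/12 · 0.049383 = 0.0041152, 1/3 · 0.0625 = 0.020833, 1/6 · 0.049383 = 0.0082305, 1/3 · 0.01929 = 0.00643; these sum to 0.041217.
So P(r = 5 | data) = (0.00643) / (0.041217) = 0.15601.

0.1560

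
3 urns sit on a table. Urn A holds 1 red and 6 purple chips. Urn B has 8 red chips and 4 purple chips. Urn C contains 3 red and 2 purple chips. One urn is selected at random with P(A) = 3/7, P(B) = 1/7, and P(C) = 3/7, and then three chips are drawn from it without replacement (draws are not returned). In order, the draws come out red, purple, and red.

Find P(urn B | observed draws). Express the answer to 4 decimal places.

Compute the likelihood of the observed sequence for each case: P(data | urn A) = (1/7)(6/6)(0/5) = 0; P(data | urn B) = (8/12)(4/11)(7/10) = 0.1697; P(data | urn C) = (3/5)(2/4)(2/3) = 0.2.
Multiplying each by its prior: 3/7 · 0 = 0, 1/7 · 0.1697 = 0.024242, 3/7 · 0.2 = 0.085714; summing to 0.10996.
So P(urn B | data) = (0.024242) / (0.10996) = 0.22047.

0.2205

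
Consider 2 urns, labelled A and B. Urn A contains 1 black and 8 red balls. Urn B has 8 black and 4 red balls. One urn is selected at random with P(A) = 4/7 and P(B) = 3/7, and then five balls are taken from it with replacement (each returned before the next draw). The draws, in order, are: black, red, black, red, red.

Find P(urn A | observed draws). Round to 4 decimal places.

Under each hypothesis, the probability of the observed sequence is: P(data | urn A) = (1/9)(8/9)(1/9)(8/9)(8/9) = 0.0086708; P(data | urn B) = (8/12)(4/12)(8/12)(4/12)(4/12) = 0.016461.
The prior-weighted likelihoods are 4/7 · 0.0086708 = 0.0049547, 3/7 · 0.016461 = 0.0070547; these sum to 0.012009.
So P(urn A | data) = (0.0049547) / (0.012009) = 0.41257.

0.4126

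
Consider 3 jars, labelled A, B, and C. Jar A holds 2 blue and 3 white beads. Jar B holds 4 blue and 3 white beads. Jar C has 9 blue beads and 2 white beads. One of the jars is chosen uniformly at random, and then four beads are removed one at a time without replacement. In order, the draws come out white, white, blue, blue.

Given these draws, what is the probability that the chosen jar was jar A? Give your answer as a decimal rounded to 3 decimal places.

Compute the likelihood of the observed sequence for each case: P(data | jar A) = (3/5)(2/4)(2/3)(1/2) = 0.1; P(data | jar B) = (3/7)(2/6)(4/5)(3/4) = 0.085714; P(data | jar C) = (2/11)(1/10)(9/9)(8/8) = 0.018182.
The prior-weighted likelihoods are 1/3 · 0.1 = 0.033333, 1/3 · 0.085714 = 0.028571, 1/3 · 0.018182 = 0.0060606; these sum to 0.067965.
Hence P(jar A | data) = (0.033333) / (0.067965) = 0.49045.

0.490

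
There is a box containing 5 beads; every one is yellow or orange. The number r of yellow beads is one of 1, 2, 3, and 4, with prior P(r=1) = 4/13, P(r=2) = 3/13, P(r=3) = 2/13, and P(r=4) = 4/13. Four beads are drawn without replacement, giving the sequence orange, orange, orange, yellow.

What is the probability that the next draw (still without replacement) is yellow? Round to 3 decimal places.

0.273

The likelihood of the observed sequence under each hypothesis: P(data | r = 1) = (4/5)(3/4)(2/3)(1/2) = 1/5; P(data | r = 2) = (3/5)(2/4)(1/3)(2/2) = 1/10; P(data | r = 3) = (2/5)(1/4)(0/3) = 0; P(data | r = 4) = (1/5)(0/4) = 0.
Weighting by the prior gives 4/13 · 1/5 = 4/65, 3/13 · 1/10 = 3/130, 2/13 · 0 = 0, 4/13 · 0 = 0; summing to 11/130.
Dividing through by the total gives posterior P(r = 1 | data) = 8/11, P(r = 2 | data) = 3/11, P(r = 3 | data) = 0, P(r = 4 | data) = 0.
So P(yellow next | data) = Σ P(yellow next | H) P(H | data) = (0)(8/11) + (1)(3/11) = 3/11.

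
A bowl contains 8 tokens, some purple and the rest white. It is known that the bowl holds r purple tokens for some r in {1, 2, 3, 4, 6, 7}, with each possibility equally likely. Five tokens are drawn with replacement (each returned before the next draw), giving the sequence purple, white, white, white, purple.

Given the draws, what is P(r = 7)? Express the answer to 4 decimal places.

Compute the likelihood of the observed sequence for each case: P(data | r = 1) = (1/8)(7/8)(7/8)(7/8)(1/8) = 0.010468; P(data | r = 2) = (2/8)(6/8)(6/8)(6/8)(2/8) = 0.026367; P(data | r = 3) = (3/8)(5/8)(5/8)(5/8)(3/8) = 0.034332; P(data | r = 4) = (4/8)(4/8)(4/8)(4/8)(4/8) = 0.03125; P(data | r = 6) = (6/8)(2/8)(2/8)(2/8)(6/8) = 0.0087891; P(data | r = 7) = (7/8)(1/8)(1/8)(1/8)(7/8) = 0.0014954.
Weighting by the prior gives 1/6 · 0.010468 = 0.0017446, 1/6 · 0.026367 = 0.0043945, 1/6 · 0.034332 = 0.005722, 1/6 · 0.03125 = 0.0052083, 1/6 · 0.0087891 = 0.0014648, 1/6 · 0.0014954 = 0.00024923; these sum to 0.018784.
Therefore the posterior P(r = 7 | data) = (0.00024923) / (0.018784) = 0.013268.

0.0133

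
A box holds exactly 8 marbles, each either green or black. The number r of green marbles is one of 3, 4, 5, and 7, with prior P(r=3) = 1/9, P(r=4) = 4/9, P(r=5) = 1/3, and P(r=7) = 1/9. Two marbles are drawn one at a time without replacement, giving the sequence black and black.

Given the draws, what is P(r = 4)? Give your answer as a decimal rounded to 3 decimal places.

Under each hypothesis, the probability of the observed sequence is: P(data | r = 3) = (5/8)(4/7) = 5/14; P(data | r = 4) = (4/8)(3/7) = 3/14; P(data | r = 5) = (3/8)(2/7) = 3/28; P(data | r = 7) = (1/8)(0/7) = 0.
Multiplying each by its prior: 1/9 · 5/14 = 5/126, 4/9 · 3/14 = 2/21, 1/3 · 3/28 = 1/28, 1/9 · 0 = 0; these sum to 43/252.
Hence P(r = 4 | data) = (2/21) / (43/252) = 24/43.

0.558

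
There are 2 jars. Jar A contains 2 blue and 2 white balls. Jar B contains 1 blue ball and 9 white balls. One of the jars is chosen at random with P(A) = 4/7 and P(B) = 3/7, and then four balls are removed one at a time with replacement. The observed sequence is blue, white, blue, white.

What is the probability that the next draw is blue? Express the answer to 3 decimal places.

0.465

Under each hypothesis, the probability of the observed sequence is: P(data | jar A) = (2/4)(2/4)(2/4)(2/4) = 0.0625; P(data | jar B) = (1/10)(9/10)(1/10)(9/10) = 0.0081.
The prior-weighted likelihoods are 4/7 · 0.0625 = 0.035714, 3/7 · 0.0081 = 0.0034714; summing to 0.039186.
Dividing through by the total gives posterior P(jar A | data) = 0.91141, P(jar B | data) = 0.088589.
The predictive probability is P(blue next | data) = (1/2)(0.91141) + (1/10)(0.088589) = 0.46456.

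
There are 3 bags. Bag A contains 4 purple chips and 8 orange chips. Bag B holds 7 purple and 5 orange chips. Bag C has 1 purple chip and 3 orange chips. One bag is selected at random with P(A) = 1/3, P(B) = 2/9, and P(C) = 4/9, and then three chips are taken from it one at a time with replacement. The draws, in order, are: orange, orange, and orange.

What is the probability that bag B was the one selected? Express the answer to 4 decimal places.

The likelihood of the observed sequence under each hypothesis: P(data | bag A) = (8/12)(8/12)(8/12) = 0.2963; P(data | bag B) = (5/12)(5/12)(5/12) = 0.072338; P(data | bag C) = (3/4)(3/4)(3/4) = 0.42188.
Weighting by the prior gives 1/3 · 0.2963 = 0.098765, 2/9 · 0.072338 = 0.016075, 4/9 · 0.42188 = 0.1875; these sum to 0.30234.
By Bayes' rule, P(bag B | data) = (0.016075) / (0.30234) = 0.053169.

0.0532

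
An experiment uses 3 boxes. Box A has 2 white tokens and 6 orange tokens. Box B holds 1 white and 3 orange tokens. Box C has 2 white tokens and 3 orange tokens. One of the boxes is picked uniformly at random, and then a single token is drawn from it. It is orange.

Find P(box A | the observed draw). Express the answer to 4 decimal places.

0.3571

The likelihood of this draw under each hypothesis: P(data | box A) = (6/8) = 3/4; P(data | box B) = (3/4) = 3/4; P(data | box C) = (3/5) = 3/5.
Multiplying each by its prior: 1/3 · 3/4 = 1/4, 1/3 · 3/4 = 1/4, 1/3 · 3/5 = 1/5; with total 7/10.
Therefore the posterior P(box A | data) = (1/4) / (7/10) = 5/14.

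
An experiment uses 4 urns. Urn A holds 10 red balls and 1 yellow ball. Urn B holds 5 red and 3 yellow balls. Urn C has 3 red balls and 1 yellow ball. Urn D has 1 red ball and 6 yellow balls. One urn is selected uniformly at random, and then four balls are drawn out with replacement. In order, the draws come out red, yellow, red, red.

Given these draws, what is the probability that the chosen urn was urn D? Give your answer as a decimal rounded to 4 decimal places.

0.0093

The likelihood of the observed sequence under each hypothesis: P(data | urn A) = (10/11)(1/11)(10/11)(10/11) = 0.068301; P(data | urn B) = (5/8)(3/8)(5/8)(5/8) = 0.091553; P(data | urn C) = (3/4)(1/4)(3/4)(3/4) = 0.10547; P(data | urn D) = (1/7)(6/7)(1/7)(1/7) = 0.002499.
Multiplying each by its prior: 1/4 · 0.068301 = 0.017075, 1/4 · 0.091553 = 0.022888, 1/4 · 0.10547 = 0.026367, 1/4 · 0.002499 = 0.00062474; these sum to 0.066955.
Therefore the posterior P(urn D | data) = (0.00062474) / (0.066955) = 0.0093307.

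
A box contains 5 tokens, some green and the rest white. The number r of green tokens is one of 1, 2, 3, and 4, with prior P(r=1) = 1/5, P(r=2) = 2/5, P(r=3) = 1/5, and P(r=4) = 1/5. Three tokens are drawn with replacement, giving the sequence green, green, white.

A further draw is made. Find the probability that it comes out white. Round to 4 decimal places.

The likelihood of the observed sequence under each hypothesis: P(data | r = 1) = (1/5)(1/5)(4/5) = 4/125; P(data | r = 2) = (2/5)(2/5)(3/5) = 12/125; P(data | r = 3) = (3/5)(3/5)(2/5) = 18/125; P(data | r = 4) = (4/5)(4/5)(1/5) = 16/125.
The prior-weighted likelihoods are 1/5 · 4/125 = 4/625, 2/5 · 12/125 = 24/625, 1/5 · 18/125 = 18/625, 1/5 · 16/125 = 16/625; with total 62/625.
The posterior is then P(r = 1 | data) = 2/31, P(r = 2 | data) = 12/31, P(r = 3 | data) = 9/31, P(r = 4 | data) = 8/31.
Averaging over the posterior, P(white next | data) = (4/5)(2/31) + (3/5)(12/31) + (2/5)(9/31) + (1/5)(8/31) = 14/31.

0.4516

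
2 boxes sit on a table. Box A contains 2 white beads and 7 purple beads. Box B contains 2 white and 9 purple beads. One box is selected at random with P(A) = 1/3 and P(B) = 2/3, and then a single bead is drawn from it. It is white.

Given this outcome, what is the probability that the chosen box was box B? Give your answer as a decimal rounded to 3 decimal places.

0.621

For each hypothesis, P(data | H) works out to: P(data | box A) = (2/9) = 2/9; P(data | box B) = (2/11) = 2/11.
Multiplying each by its prior: 1/3 · 2/9 = 2/27, 2/3 · 2/11 = 4/33; these sum to 58/297.
So P(box B | data) = (4/33) / (58/297) = 18/29.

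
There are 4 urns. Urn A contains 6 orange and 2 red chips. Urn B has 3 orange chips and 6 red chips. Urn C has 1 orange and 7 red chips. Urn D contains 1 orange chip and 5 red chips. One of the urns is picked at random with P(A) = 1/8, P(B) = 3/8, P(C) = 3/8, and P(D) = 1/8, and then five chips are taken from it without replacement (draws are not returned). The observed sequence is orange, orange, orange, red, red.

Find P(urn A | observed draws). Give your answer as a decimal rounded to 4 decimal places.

0.5000

Compute the likelihood of the observed sequence for each case: P(data | urn A) = (6/8)(5/7)(4/6)(2/5)(1/4) = 1/28; P(data | urn B) = (3/9)(2/8)(1/7)(6/6)(5/5) = 1/84; P(data | urn C) = (1/8)(0/7) = 0; P(data | urn D) = (1/6)(0/5) = 0.
The prior-weighted likelihoods are 1/8 · 1/28 = 1/224, 3/8 · 1/84 = 1/224, 3/8 · 0 = 0, 1/8 · 0 = 0; these sum to 1/112.
By Bayes' rule, P(urn A | data) = (1/224) / (1/112) = 1/2.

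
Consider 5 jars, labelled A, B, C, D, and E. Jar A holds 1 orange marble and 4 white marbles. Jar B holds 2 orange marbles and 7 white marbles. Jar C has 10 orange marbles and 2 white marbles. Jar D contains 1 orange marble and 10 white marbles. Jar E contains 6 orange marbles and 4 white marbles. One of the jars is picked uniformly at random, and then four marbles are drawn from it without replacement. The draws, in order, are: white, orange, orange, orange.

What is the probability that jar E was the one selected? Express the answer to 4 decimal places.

The likelihood of the observed sequence under each hypothesis: P(data | jar A) = (4/5)(1/4)(0/3) = 0; P(data | jar B) = (7/9)(2/8)(1/7)(0/6) = 0; P(data | jar C) = (2/12)(10/11)(9/10)(8/9) = 4/33; P(data | jar D) = (10/11)(1/10)(0/9) = 0; P(data | jar E) = (4/10)(6/9)(5/8)(4/7) = 2/21.
Weighting by the prior gives 1/5 · 0 = 0, 1/5 · 0 = 0, 1/5 · 4/33 = 4/165, 1/5 · 0 = 0, 1/5 · 2/21 = 2/105; these sum to 10/231.
So P(jar E | data) = (2/105) / (10/231) = 11/25.

0.4400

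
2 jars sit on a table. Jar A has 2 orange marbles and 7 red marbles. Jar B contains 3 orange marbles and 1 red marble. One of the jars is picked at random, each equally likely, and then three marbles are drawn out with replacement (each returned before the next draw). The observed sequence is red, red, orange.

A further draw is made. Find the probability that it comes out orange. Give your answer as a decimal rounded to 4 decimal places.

0.3587

Under each hypothesis, the probability of the observed sequence is: P(data | jar A) = (7/9)(7/9)(2/9) = 0.13443; P(data | jar B) = (1/4)(1/4)(3/4) = 0.046875.
Multiplying each by its prior: 1/2 · 0.13443 = 0.067215, 1/2 · 0.046875 = 0.023438; with total 0.090653.
The posterior is then P(jar A | data) = 0.74146, P(jar B | data) = 0.25854.
The predictive probability is P(orange next | data) = (2/9)(0.74146) + (3/4)(0.25854) = 0.35867.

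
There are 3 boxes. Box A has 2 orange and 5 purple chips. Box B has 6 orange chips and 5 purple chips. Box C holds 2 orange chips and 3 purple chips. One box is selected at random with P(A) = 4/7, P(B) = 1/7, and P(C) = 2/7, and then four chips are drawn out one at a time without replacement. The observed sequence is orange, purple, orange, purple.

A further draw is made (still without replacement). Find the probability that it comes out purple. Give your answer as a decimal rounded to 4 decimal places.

Under each hypothesis, the probability of the observed sequence is: P(data | box A) = (2/7)(5/6)(1/5)(4/4) = 0.047619; P(data | box B) = (6/11)(5/10)(5/9)(4/8) = 0.075758; P(data | box C) = (2/5)(3/4)(1/3)(2/2) = 0.1.
Weighting by the prior gives 4/7 · 0.047619 = 0.027211, 1/7 · 0.075758 = 0.010823, 2/7 · 0.1 = 0.028571; these sum to 0.066605.
The posterior is then P(box A | data) = 0.40854, P(box B | data) = 0.16249, P(box C | data) = 0.42897.
The predictive probability is P(purple next | data) = (1)(0.40854) + (3/7)(0.16249) + (1)(0.42897) = 0.90715.

0.9071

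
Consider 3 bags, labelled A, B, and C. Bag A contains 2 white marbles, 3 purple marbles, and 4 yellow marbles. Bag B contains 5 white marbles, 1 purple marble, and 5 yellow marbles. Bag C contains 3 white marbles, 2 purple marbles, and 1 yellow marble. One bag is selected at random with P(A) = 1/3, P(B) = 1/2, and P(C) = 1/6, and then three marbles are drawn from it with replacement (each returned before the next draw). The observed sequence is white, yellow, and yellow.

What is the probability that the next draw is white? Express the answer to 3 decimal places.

The likelihood of the observed sequence under each hypothesis: P(data | bag A) = (2/9)(4/9)(4/9) = 0.043896; P(data | bag B) = (5/11)(5/11)(5/11) = 0.093914; P(data | bag C) = (3/6)(1/6)(1/6) = 0.013889.
Weighting by the prior gives 1/3 · 0.043896 = 0.014632, 1/2 · 0.093914 = 0.046957, 1/6 · 0.013889 = 0.0023148; summing to 0.063904.
Dividing through by the total gives posterior P(bag A | data) = 0.22897, P(bag B | data) = 0.73481, P(bag C | data) = 0.036223.
The predictive probability is P(white next | data) = (2/9)(0.22897) + (5/11)(0.73481) + (1/2)(0.036223) = 0.403.

0.403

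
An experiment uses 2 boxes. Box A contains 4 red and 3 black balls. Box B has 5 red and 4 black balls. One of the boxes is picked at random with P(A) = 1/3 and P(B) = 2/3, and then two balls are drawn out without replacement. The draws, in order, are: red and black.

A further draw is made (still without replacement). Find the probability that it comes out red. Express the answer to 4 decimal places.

0.5811

Under each hypothesis, the probability of the observed sequence is: P(data | box A) = (4/7)(3/6) = 2/7; P(data | box B) = (5/9)(4/8) = 5/18.
Multiplying each by its prior: 1/3 · 2/7 = 2/21, 2/3 · 5/18 = 5/27; these sum to 53/189.
Normalising, the posterior is P(box A | data) = 18/53, P(box B | data) = 35/53.
So P(red next | data) = Σ P(red next | H) P(H | data) = (3/5)(18/53) + (4/7)(35/53) = 154/265.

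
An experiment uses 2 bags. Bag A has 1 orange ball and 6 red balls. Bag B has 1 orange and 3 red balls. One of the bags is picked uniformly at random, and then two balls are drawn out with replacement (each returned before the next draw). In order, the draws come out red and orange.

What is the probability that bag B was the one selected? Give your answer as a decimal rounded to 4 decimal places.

0.6049

The likelihood of the observed sequence under each hypothesis: P(data | bag A) = (6/7)(1/7) = 0.12245; P(data | bag B) = (3/4)(1/4) = 0.1875.
Multiplying each by its prior: 1/2 · 0.12245 = 0.061224, 1/2 · 0.1875 = 0.09375; summing to 0.15497.
Hence P(bag B | data) = (0.09375) / (0.15497) = 0.60494.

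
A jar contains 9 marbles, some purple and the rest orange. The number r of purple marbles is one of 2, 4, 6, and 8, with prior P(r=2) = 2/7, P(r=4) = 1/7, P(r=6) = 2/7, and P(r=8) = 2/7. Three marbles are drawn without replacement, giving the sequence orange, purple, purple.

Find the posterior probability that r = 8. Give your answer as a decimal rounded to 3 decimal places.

0.295

The likelihood of the observed sequence under each hypothesis: P(data | r = 2) = (7/9)(2/8)(1/7) = 1/36; P(data | r = 4) = (5/9)(4/8)(3/7) = 5/42; P(data | r = 6) = (3/9)(6/8)(5/7) = 5/28; P(data | r = 8) = (1/9)(8/8)(7/7) = 1/9.
The prior-weighted likelihoods are 2/7 · 1/36 = 1/126, 1/7 · 5/42 = 5/294, 2/7 · 5/28 = 5/98, 2/7 · 1/9 = 2/63; these sum to 95/882.
So P(r = 8 | data) = (2/63) / (95/882) = 28/95.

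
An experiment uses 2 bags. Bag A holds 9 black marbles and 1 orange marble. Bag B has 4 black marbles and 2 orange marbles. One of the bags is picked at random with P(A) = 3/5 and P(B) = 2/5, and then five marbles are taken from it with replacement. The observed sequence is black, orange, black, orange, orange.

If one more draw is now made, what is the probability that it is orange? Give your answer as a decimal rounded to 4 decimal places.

The likelihood of the observed sequence under each hypothesis: P(data | bag A) = (9/10)(1/10)(9/10)(1/10)(1/10) = 0.00081; P(data | bag B) = (4/6)(2/6)(4/6)(2/6)(2/6) = 0.016461.
Multiplying each by its prior: 3/5 · 0.00081 = 0.000486, 2/5 · 0.016461 = 0.0065844; these sum to 0.0070704.
The posterior is then P(bag A | data) = 0.068738, P(bag B | data) = 0.93126.
Averaging over the posterior, P(orange next | data) = (1/10)(0.068738) + (1/3)(0.93126) = 0.31729.

0.3173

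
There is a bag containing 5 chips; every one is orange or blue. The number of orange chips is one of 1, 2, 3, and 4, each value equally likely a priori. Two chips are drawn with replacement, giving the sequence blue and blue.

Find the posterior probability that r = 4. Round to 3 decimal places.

The likelihood of the observed sequence under each hypothesis: P(data | r = 1) = (4/5)(4/5) = 16/25; P(data | r = 2) = (3/5)(3/5) = 9/25; P(data | r = 3) = (2/5)(2/5) = 4/25; P(data | r = 4) = (1/5)(1/5) = 1/25.
Weighting by the prior gives 1/4 · 16/25 = 4/25, 1/4 · 9/25 = 9/100, 1/4 · 4/25 = 1/25, 1/4 · 1/25 = 1/100; these sum to 3/10.
Therefore the posterior P(r = 4 | data) = (1/100) / (3/10) = 1/30.

0.033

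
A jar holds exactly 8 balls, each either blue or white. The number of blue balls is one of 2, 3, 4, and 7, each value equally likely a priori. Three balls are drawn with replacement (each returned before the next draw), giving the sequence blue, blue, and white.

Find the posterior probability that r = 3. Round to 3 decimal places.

For each hypothesis, P(data | H) works out to: P(data | r = 2) = (2/8)(2/8)(6/8) = 0.046875; P(data | r = 3) = (3/8)(3/8)(5/8) = 0.087891; P(data | r = 4) = (4/8)(4/8)(4/8) = 0.125; P(data | r = 7) = (7/8)(7/8)(1/8) = 0.095703.
Weighting by the prior gives 1/4 · 0.046875 = 0.011719, 1/4 · 0.087891 = 0.021973, 1/4 · 0.125 = 0.03125, 1/4 · 0.095703 = 0.023926; these sum to 0.088867.
Therefore the posterior P(r = 3 | data) = (0.021973) / (0.088867) = 0.24725.

0.247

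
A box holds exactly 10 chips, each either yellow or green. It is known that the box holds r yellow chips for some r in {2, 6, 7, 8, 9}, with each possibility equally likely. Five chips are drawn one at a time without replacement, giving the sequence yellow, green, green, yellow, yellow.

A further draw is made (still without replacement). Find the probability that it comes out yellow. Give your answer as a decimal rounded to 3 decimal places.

0.754

Compute the likelihood of the observed sequence for each case: P(data | r = 2) = (2/10)(8/9)(7/8)(1/7)(0/6) = 0; P(data | r = 6) = (6/10)(4/9)(3/8)(5/7)(4/6) = 0.047619; P(data | r = 7) = (7/10)(3/9)(2/8)(6/7)(5/6) = 0.041667; P(data | r = 8) = (8/10)(2/9)(1/8)(7/7)(6/6) = 0.022222; P(data | r = 9) = (9/10)(1/9)(0/8) = 0.
Multiplying each by its prior: 1/5 · 0 = 0, 1/5 · 0.047619 = 0.0095238, 1/5 · 0.041667 = 0.0083333, 1/5 · 0.022222 = 0.0044444, 1/5 · 0 = 0; summing to 0.022302.
Dividing through by the total gives posterior P(r = 2 | data) = 0, P(r = 6 | data) = 0.42705, P(r = 7 | data) = 0.37367, P(r = 8 | data) = 0.19929, P(r = 9 | data) = 0.
The predictive probability is P(yellow next | data) = (3/5)(0.42705) + (4/5)(0.37367) + (1)(0.19929) = 0.75445.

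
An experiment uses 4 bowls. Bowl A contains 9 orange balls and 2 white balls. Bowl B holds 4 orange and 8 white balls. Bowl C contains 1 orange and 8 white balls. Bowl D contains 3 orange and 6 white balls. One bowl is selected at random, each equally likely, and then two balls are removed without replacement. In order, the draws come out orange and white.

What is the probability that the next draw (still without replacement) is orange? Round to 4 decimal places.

0.3775

The likelihood of the observed sequence under each hypothesis: P(data | bowl A) = (9/11)(2/10) = 0.16364; P(data | bowl B) = (4/12)(8/11) = 0.24242; P(data | bowl C) = (1/9)(8/8) = 0.11111; P(data | bowl D) = (3/9)(6/8) = 0.25.
Multiplying each by its prior: 1/4 · 0.16364 = 0.040909, 1/4 · 0.24242 = 0.060606, 1/4 · 0.11111 = 0.027778, 1/4 · 0.25 = 0.0625; summing to 0.19179.
Normalising, the posterior is P(bowl A | data) = 0.2133, P(bowl B | data) = 0.316, P(bowl C | data) = 0.14483, P(bowl D | data) = 0.32587.
So P(orange next | data) = Σ P(orange next | H) P(H | data) = (8/9)(0.2133) + (3/10)(0.316) + (0)(0.14483) + (2/7)(0.32587) = 0.3775.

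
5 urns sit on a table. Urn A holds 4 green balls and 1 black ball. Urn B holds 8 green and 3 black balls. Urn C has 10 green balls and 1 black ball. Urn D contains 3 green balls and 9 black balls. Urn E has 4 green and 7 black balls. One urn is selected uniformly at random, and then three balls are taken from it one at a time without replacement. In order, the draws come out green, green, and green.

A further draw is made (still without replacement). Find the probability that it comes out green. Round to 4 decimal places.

Compute the likelihood of the observed sequence for each case: P(data | urn A) = (4/5)(3/4)(2/3) = 0.4; P(data | urn B) = (8/11)(7/10)(6/9) = 0.33939; P(data | urn C) = (10/11)(9/10)(8/9) = 0.72727; P(data | urn D) = (3/12)(2/11)(1/10) = 0.0045455; P(data | urn E) = (4/11)(3/10)(2/9) = 0.024242.
The prior-weighted likelihoods are 1/5 · 0.4 = 0.08, 1/5 · 0.33939 = 0.067879, 1/5 · 0.72727 = 0.14545, 1/5 · 0.0045455 = 0.00090909, 1/5 · 0.024242 = 0.0048485; with total 0.29909.
Dividing through by the total gives posterior P(urn A | data) = 0.26748, P(urn B | data) = 0.22695, P(urn C | data) = 0.48632, P(urn D | data) = 0.0030395, P(urn E | data) = 0.016211.
The predictive probability is P(green next | data) = (1/2)(0.26748) + (5/8)(0.22695) + (7/8)(0.48632) + (0)(0.0030395) + (1/8)(0.016211) = 0.70314.

0.7031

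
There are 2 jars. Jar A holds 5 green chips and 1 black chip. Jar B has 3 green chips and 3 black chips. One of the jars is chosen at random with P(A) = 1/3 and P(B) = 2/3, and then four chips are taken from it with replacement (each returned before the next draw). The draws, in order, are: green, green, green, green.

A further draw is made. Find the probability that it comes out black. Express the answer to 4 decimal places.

The likelihood of the observed sequence under each hypothesis: P(data | jar A) = (5/6)(5/6)(5/6)(5/6) = 0.48225; P(data | jar B) = (3/6)(3/6)(3/6)(3/6) = 0.0625.
The prior-weighted likelihoods are 1/3 · 0.48225 = 0.16075, 2/3 · 0.0625 = 0.041667; summing to 0.20242.
Dividing through by the total gives posterior P(jar A | data) = 0.79416, P(jar B | data) = 0.20584.
The predictive probability is P(black next | data) = (1/6)(0.79416) + (1/2)(0.20584) = 0.23528.

0.2353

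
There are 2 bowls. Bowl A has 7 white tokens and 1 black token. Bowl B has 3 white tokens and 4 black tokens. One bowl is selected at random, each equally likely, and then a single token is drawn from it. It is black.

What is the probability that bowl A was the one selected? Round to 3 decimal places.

Compute the likelihood of this draw for each case: P(data | bowl A) = (1/8) = 1/8; P(data | bowl B) = (4/7) = 4/7.
Weighting by the prior gives 1/2 · 1/8 = 1/16, 1/2 · 4/7 = 2/7; summing to 39/112.
By Bayes' rule, P(bowl A | data) = (1/16) / (39/112) = 7/39.

0.179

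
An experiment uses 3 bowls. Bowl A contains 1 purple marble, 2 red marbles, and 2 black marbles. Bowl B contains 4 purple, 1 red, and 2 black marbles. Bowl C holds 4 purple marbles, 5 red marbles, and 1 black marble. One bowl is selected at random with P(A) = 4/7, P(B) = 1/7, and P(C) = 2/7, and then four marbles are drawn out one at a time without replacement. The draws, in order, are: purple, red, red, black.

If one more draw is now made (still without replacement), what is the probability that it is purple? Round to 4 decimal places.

0.0962

The likelihood of the observed sequence under each hypothesis: P(data | bowl A) = (1/5)(2/4)(1/3)(2/2) = 0.033333; P(data | bowl B) = (4/7)(1/6)(0/5) = 0; P(data | bowl C) = (4/10)(5/9)(4/8)(1/7) = 0.015873.
Multiplying each by its prior: 4/7 · 0.033333 = 0.019048, 1/7 · 0 = 0, 2/7 · 0.015873 = 0.0045351; these sum to 0.023583.
Normalising, the posterior is P(bowl A | data) = 0.80769, P(bowl B | data) = 0, P(bowl C | data) = 0.19231.
The predictive probability is P(purple next | data) = (0)(0.80769) + (1/2)(0.19231) = 0.096154.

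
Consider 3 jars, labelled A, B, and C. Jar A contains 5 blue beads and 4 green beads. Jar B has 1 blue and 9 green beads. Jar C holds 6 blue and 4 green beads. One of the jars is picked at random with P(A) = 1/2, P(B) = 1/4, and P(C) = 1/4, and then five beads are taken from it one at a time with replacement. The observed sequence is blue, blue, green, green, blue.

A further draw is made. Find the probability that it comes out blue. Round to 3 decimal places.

0.567

Under each hypothesis, the probability of the observed sequence is: P(data | jar A) = (5/9)(5/9)(4/9)(4/9)(5/9) = 0.03387; P(data | jar B) = (1/10)(1/10)(9/10)(9/10)(1/10) = 0.00081; P(data | jar C) = (6/10)(6/10)(4/10)(4/10)(6/10) = 0.03456.
Multiplying each by its prior: 1/2 · 0.03387 = 0.016935, 1/4 · 0.00081 = 0.0002025, 1/4 · 0.03456 = 0.00864; these sum to 0.025778.
Dividing through by the total gives posterior P(jar A | data) = 0.65697, P(jar B | data) = 0.0078557, P(jar C | data) = 0.33517.
The predictive probability is P(blue next | data) = (5/9)(0.65697) + (1/10)(0.0078557) + (3/5)(0.33517) = 0.56687.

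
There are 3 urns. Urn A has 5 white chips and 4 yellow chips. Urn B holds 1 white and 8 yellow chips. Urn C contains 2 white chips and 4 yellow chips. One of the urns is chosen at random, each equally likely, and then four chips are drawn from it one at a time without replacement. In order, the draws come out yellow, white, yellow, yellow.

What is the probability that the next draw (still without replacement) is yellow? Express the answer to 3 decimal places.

The likelihood of the observed sequence under each hypothesis: P(data | urn A) = (4/9)(5/8)(3/7)(2/6) = 0.039683; P(data | urn B) = (8/9)(1/8)(7/7)(6/6) = 0.11111; P(data | urn C) = (4/6)(2/5)(3/4)(2/3) = 0.13333.
Weighting by the prior gives 1/3 · 0.039683 = 0.013228, 1/3 · 0.11111 = 0.037037, 1/3 · 0.13333 = 0.044444; these sum to 0.094709.
Dividing through by the total gives posterior P(urn A | data) = 0.13966, P(urn B | data) = 0.39106, P(urn C | data) = 0.46927.
So P(yellow next | data) = Σ P(yellow next | H) P(H | data) = (1/5)(0.13966) + (1)(0.39106) + (1/2)(0.46927) = 0.65363.

0.654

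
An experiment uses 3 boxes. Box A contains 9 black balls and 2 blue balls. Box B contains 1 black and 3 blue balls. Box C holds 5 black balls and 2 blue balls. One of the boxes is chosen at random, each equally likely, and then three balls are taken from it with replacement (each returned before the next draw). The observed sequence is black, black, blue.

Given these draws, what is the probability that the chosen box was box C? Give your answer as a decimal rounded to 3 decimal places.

0.464

For each hypothesis, P(data | H) works out to: P(data | box A) = (9/11)(9/11)(2/11) = 0.12171; P(data | box B) = (1/4)(1/4)(3/4) = 0.046875; P(data | box C) = (5/7)(5/7)(2/7) = 0.14577.
Weighting by the prior gives 1/3 · 0.12171 = 0.040571, 1/3 · 0.046875 = 0.015625, 1/3 · 0.14577 = 0.048591; these sum to 0.10479.
So P(box C | data) = (0.048591) / (0.10479) = 0.46371.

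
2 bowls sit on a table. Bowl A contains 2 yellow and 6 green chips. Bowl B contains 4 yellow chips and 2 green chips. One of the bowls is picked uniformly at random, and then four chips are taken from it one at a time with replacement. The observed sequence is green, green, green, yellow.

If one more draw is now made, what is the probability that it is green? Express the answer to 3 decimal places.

For each hypothesis, P(data | H) works out to: P(data | bowl A) = (6/8)(6/8)(6/8)(2/8) = 0.10547; P(data | bowl B) = (2/6)(2/6)(2/6)(4/6) = 0.024691.
Multiplying each by its prior: 1/2 · 0.10547 = 0.052734, 1/2 · 0.024691 = 0.012346; these sum to 0.06508.
The posterior is then P(bowl A | data) = 0.8103, P(bowl B | data) = 0.1897.
So P(green next | data) = Σ P(green next | H) P(H | data) = (3/4)(0.8103) + (1/3)(0.1897) = 0.67096.

0.671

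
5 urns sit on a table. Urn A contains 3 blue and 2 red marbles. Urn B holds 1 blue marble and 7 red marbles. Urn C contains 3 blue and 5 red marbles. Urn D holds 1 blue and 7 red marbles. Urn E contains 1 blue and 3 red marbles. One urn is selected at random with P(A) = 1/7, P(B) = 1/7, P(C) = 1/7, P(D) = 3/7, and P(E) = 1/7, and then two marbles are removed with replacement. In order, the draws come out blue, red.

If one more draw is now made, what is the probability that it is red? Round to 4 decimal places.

For each hypothesis, P(data | H) works out to: P(data | urn A) = (3/5)(2/5) = 0.24; P(data | urn B) = (1/8)(7/8) = 0.10938; P(data | urn C) = (3/8)(5/8) = 0.23438; P(data | urn D) = (1/8)(7/8) = 0.10938; P(data | urn E) = (1/4)(3/4) = 0.1875.
Multiplying each by its prior: 1/7 · 0.24 = 0.034286, 1/7 · 0.10938 = 0.015625, 1/7 · 0.23438 = 0.033482, 3/7 · 0.10938 = 0.046875, 1/7 · 0.1875 = 0.026786; with total 0.15705.
The posterior is then P(urn A | data) = 0.21831, P(urn B | data) = 0.099488, P(urn C | data) = 0.21319, P(urn D | data) = 0.29847, P(urn E | data) = 0.17055.
Averaging over the posterior, P(red next | data) = (2/5)(0.21831) + (7/8)(0.099488) + (5/8)(0.21319) + (7/8)(0.29847) + (3/4)(0.17055) = 0.69669.

0.6967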